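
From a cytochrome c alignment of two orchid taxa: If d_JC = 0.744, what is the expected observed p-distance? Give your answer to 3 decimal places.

p = (3/4)(1 − e^(−4d/3)) = 0.75 × (1 − e^(-0.992)) = 0.75 × (1 − 0.370834) = 0.471875.

0.472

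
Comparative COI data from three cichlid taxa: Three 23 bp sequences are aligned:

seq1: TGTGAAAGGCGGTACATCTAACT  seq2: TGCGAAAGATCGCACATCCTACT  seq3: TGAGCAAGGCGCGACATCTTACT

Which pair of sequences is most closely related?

seq1 and seq3

seq1–seq2: 7/23 differ, p = 0.304, d = 0.390.
seq1–seq3: 5/23 differ, p = 0.217, d = 0.257.
seq2–seq3: 8/23 differ, p = 0.348, d = 0.467.
The smallest distance is between seq1 and seq3.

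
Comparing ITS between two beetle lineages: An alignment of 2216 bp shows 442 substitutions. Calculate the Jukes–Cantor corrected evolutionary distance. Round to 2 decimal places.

0.23

p = 442/2216 ≈ 0.199458.
d = −(3/4) ln(1 − 4p/3) = −0.75 ln(1 − 0.265944) = −0.75 ln(0.734056)
  = −0.75 × (-0.309170) = 0.231878 substitutions/site.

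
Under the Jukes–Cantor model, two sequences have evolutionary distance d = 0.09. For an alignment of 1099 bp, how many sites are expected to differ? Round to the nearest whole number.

Invert JC69: p = (3/4)(1 − e^(−4d/3)) = 0.75 × (1 − e^(-0.12)) = 0.75 × (1 − 0.886920) = 0.084810.
Expected differing sites = pL ≈ 0.084810 × 1099 = 93.20619 ≈ 93.

93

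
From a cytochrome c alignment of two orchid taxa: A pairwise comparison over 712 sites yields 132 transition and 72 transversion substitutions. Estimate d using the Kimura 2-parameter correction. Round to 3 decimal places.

P = 132/712 ≈ 0.185393 and Q = 72/712 ≈ 0.101124.
Under the Kimura two-parameter model, d = −½ ln(1 − 2P − Q) − ¼ ln(1 − 2Q).
1 − 2P − Q = 0.52809, giving −½ ln(0.52809) = 0.319244.
1 − 2Q = 0.797752, giving −¼ ln(0.797752) = 0.056489.
d = 0.319244 + 0.056489 = 0.375733.

0.376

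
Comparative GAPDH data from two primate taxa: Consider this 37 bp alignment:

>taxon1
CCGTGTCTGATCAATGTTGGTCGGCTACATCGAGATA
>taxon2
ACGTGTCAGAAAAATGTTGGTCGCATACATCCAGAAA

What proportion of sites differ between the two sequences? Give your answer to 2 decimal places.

0.22

The sequences differ at 8 of 37 positions (sites 1, 8, 11, 12, 24, 25, 32, 36).
p = 8/37 = 0.216216… ≈ 0.22 (to 2 d.p.).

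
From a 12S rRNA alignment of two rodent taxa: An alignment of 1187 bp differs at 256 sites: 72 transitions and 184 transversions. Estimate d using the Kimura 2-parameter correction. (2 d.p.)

P = 72/1187 ≈ 0.060657 and Q = 184/1187 ≈ 0.155013.
Under the Kimura two-parameter model, d = −½ ln(1 − 2P − Q) − ¼ ln(1 − 2Q).
1 − 2P − Q = 0.723673, giving −½ ln(0.723673) = 0.161708.
1 − 2Q = 0.689974, giving −¼ ln(0.689974) = 0.092775.
d = 0.161708 + 0.092775 = 0.254483.

0.25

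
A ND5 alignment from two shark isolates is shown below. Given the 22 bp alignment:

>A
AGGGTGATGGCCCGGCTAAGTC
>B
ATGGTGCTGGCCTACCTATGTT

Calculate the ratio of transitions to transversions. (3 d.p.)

Transitions are A↔G and C↔T; transversions are all other mismatches.
Transitions: 3. Transversions: 4.
R = 3/4 = 0.750.

0.750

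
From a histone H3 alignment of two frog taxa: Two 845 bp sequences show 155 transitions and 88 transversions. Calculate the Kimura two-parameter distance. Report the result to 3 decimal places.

0.377

P = 155/845 ≈ 0.183432 and Q = 88/845 ≈ 0.104142.
Under the Kimura two-parameter model, d = −½ ln(1 − 2P − Q) − ¼ ln(1 − 2Q).
1 − 2P − Q = 0.528994, giving −½ ln(0.528994) = 0.318389.
1 − 2Q = 0.791716, giving −¼ ln(0.791716) = 0.058388.
d = 0.318389 + 0.058388 = 0.376777.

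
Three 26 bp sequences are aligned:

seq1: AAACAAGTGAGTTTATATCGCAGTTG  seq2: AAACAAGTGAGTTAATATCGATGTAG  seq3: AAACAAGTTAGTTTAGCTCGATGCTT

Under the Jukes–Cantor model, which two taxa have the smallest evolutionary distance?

seq1–seq2: 4/26 differ, p = 0.154, d = 0.172.
seq1–seq3: 7/26 differ, p = 0.269, d = 0.334.
seq2–seq3: 7/26 differ, p = 0.269, d = 0.334.
The smallest distance is between seq1 and seq2.

seq1 and seq2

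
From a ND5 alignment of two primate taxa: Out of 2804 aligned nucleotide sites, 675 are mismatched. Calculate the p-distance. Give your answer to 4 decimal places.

p = 675/2804 = 0.240727… ≈ 0.2407 (to 4 d.p.).

0.2407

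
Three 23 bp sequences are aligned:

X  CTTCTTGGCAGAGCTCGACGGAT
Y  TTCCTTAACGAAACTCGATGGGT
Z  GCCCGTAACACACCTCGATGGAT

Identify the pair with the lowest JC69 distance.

X–Y: 9/23 differ, p = 0.391, d = 0.553.
X–Z: 9/23 differ, p = 0.391, d = 0.553.
Y–Z: 7/23 differ, p = 0.304, d = 0.390.
The smallest distance is between Y and Z.

Y and Z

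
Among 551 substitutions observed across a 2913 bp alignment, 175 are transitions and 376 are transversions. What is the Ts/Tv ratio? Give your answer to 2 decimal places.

0.47

R = 175/376 = 0.465425… ≈ 0.47 (to 2 d.p.).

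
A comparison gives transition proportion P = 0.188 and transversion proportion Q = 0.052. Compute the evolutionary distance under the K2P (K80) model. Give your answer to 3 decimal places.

Under the Kimura two-parameter model, d = −½ ln(1 − 2P − Q) − ¼ ln(1 − 2Q).
1 − 2P − Q = 0.572, giving −½ ln(0.572) = 0.279308.
1 − 2Q = 0.896, giving −¼ ln(0.896) = 0.027454.
d = 0.279308 + 0.027454 = 0.306762.

0.307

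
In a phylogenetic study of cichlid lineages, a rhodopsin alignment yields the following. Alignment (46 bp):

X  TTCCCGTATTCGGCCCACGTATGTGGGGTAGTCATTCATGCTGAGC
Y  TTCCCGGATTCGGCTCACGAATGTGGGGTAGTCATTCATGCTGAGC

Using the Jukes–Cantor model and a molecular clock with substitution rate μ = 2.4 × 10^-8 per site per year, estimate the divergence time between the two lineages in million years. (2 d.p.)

1.42

The sequences differ at 3 of 46 sites (7, 15, 20), so p = 3/46 ≈ 0.065217.
d = −(3/4) ln(1 − 4p/3) = −0.75 ln(1 − 0.086956) = −0.75 ln(0.913044)
  = −0.75 × (-0.090971) = 0.068228 substitutions/site.
Under a molecular clock d = 2μt, so t = d/(2μ) = 0.068228 / (2 × 2.4 × 10^-8) = 1.42 million years.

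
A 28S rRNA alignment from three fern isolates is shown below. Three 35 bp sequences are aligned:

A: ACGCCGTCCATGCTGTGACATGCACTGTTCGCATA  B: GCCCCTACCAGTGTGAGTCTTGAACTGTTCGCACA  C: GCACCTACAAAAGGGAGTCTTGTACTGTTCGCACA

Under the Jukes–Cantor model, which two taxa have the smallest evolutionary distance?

B and C

A–B: 12/35 differ, p = 0.343, d = 0.458.
A–C: 14/35 differ, p = 0.400, d = 0.572.
B–C: 6/35 differ, p = 0.171, d = 0.195.
The smallest distance is between B and C.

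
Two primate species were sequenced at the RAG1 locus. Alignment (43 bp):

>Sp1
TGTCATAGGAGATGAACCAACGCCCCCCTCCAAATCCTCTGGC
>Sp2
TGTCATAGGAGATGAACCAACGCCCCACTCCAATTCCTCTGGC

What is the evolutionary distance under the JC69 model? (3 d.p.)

0.048

The sequences differ at 2 of 43 sites (27, 34), so p = 2/43 ≈ 0.046512.
d = −(3/4) ln(1 − 4p/3) = −0.75 ln(1 − 0.062016) = −0.75 ln(0.937984)
  = −0.75 × (-0.064022) = 0.048017 substitutions/site.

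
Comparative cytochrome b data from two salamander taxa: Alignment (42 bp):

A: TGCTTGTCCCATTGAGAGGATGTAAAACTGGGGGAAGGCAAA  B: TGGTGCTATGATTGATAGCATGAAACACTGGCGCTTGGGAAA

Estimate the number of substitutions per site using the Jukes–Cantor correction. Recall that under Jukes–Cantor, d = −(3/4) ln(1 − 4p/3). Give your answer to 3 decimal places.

0.485

The sequences differ at 15 of 42 sites, so p = 15/42 ≈ 0.357143.
d = −(3/4) ln(1 − 4p/3) = −0.75 ln(1 − 0.476191) = −0.75 ln(0.523809)
  = −0.75 × (-0.646628) = 0.484971 substitutions/site.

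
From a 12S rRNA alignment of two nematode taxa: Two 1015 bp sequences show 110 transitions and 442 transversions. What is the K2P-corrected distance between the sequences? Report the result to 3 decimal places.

P = 110/1015 ≈ 0.108374 and Q = 442/1015 ≈ 0.435468.
Under the Kimura two-parameter model, d = −½ ln(1 − 2P − Q) − ¼ ln(1 − 2Q).
1 − 2P − Q = 0.347784, giving −½ ln(0.347784) = 0.528087.
1 − 2Q = 0.129064, giving −¼ ln(0.129064) = 0.511862.
d = 0.528087 + 0.511862 = 1.039949.

1.040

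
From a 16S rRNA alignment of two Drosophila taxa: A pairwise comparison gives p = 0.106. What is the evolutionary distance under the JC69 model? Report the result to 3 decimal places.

d = −(3/4) ln(1 − 4p/3) = −0.75 ln(1 − 0.141333) = −0.75 ln(0.858667)
  = −0.75 × (-0.152374) = 0.114281 substitutions/site.

0.114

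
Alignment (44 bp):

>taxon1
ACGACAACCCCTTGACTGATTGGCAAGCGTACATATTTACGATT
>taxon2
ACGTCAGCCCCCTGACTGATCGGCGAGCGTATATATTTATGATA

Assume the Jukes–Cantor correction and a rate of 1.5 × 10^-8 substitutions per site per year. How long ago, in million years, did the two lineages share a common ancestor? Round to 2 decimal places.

6.94

The sequences differ at 8 of 44 sites (4, 7, 12, 21, 25, 32, 40, 44), so p = 8/44 ≈ 0.181818.
d = −(3/4) ln(1 − 4p/3) = −0.75 ln(1 − 0.242424) = −0.75 ln(0.757576)
  = −0.75 × (-0.277631) = 0.208223 substitutions/site.
Under a molecular clock d = 2μt, so t = d/(2μ) = 0.208223 / (2 × 1.5 × 10^-8) = 6.94 million years.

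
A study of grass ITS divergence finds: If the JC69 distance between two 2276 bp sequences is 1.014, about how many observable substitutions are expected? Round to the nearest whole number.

1265

Invert JC69: p = (3/4)(1 − e^(−4d/3)) = 0.75 × (1 − e^(-1.352)) = 0.75 × (1 − 0.258722) = 0.555959.
Expected differing sites = pL ≈ 0.555959 × 2276 = 1265.362684 ≈ 1265.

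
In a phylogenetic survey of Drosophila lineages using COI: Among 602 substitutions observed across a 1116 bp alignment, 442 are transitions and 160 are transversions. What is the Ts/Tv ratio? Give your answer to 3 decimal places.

2.763

R = 442/160 = 2.7625 ≈ 2.763 (to 3 d.p.).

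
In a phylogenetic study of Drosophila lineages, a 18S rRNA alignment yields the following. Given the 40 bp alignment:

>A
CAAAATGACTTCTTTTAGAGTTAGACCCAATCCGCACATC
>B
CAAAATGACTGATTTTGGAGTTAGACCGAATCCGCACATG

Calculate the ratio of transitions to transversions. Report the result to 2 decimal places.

Transitions are A↔G and C↔T; transversions are all other mismatches.
Transitions: 1. Transversions: 4.
R = 1/4 = 0.25.

0.25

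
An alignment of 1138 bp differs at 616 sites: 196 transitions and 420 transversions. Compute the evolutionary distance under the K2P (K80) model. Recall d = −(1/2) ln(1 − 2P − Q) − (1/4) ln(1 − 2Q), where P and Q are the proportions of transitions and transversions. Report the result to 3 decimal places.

0.960

P = 196/1138 ≈ 0.172232 and Q = 420/1138 ≈ 0.369069.
Under the Kimura two-parameter model, d = −½ ln(1 − 2P − Q) − ¼ ln(1 − 2Q).
1 − 2P − Q = 0.286467, giving −½ ln(0.286467) = 0.625066.
1 − 2Q = 0.261862, giving −¼ ln(0.261862) = 0.334984.
d = 0.625066 + 0.334984 = 0.960050.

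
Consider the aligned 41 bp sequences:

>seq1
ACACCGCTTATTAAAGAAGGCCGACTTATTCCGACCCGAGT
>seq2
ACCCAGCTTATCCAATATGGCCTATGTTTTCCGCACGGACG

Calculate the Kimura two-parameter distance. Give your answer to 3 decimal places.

0.519

Of 41 sites, 2 differences are transitions and 13 are transversions, so P = 2/41 ≈ 0.04878 and Q = 13/41 ≈ 0.317073.
Under the Kimura two-parameter model, d = −½ ln(1 − 2P − Q) − ¼ ln(1 − 2Q).
1 − 2P − Q = 0.585367, giving −½ ln(0.585367) = 0.267758.
1 − 2Q = 0.365854, giving −¼ ln(0.365854) = 0.251380.
d = 0.267758 + 0.251380 = 0.519138.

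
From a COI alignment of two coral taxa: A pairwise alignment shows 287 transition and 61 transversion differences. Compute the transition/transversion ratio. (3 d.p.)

4.705

R = 287/61 = 4.704918… ≈ 4.705 (to 3 d.p.).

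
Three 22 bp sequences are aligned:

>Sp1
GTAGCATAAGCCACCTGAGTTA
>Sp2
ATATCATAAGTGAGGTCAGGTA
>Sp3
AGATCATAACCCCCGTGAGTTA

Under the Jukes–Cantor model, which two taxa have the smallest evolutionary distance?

Sp1–Sp2: 8/22 differ, p = 0.364, d = 0.497.
Sp1–Sp3: 6/22 differ, p = 0.273, d = 0.339.
Sp2–Sp3: 8/22 differ, p = 0.364, d = 0.497.
The smallest distance is between Sp1 and Sp3.

Sp1 and Sp3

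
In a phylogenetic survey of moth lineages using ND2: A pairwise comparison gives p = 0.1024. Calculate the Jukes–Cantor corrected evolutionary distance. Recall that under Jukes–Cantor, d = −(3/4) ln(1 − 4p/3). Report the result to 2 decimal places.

0.11

d = −(3/4) ln(1 − 4p/3) = −0.75 ln(1 − 0.136533) = −0.75 ln(0.863467)
  = −0.75 × (-0.146800) = 0.110100 substitutions/site.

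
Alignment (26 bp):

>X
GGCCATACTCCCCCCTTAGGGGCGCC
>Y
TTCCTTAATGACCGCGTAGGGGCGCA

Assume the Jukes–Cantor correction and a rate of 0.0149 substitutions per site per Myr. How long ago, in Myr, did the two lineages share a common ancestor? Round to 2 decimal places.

15.58

The sequences differ at 9 of 26 sites (1, 2, 5, 8, 10, 11, 14, 16, 26), so p = 9/26 ≈ 0.346154.
d = −(3/4) ln(1 − 4p/3) = −0.75 ln(1 − 0.461539) = −0.75 ln(0.538461)
  = −0.75 × (-0.619040) = 0.464280 substitutions/site.
Under a molecular clock d = 2μt, so t = d/(2μ) = 0.464280 / (2 × 0.0149) = 15.58 Myr.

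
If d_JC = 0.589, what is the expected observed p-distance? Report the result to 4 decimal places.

p = (3/4)(1 − e^(−4d/3)) = 0.75 × (1 − e^(-0.785333)) = 0.75 × (1 − 0.455968) = 0.408024.

0.4080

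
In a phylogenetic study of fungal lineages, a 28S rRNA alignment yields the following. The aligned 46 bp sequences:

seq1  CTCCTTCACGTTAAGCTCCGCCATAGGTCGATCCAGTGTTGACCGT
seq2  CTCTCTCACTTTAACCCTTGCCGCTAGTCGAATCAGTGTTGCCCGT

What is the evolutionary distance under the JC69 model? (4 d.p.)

The sequences differ at 14 of 46 sites, so p = 14/46 ≈ 0.304348.
d = −(3/4) ln(1 − 4p/3) = −0.75 ln(1 − 0.405797) = −0.75 ln(0.594203)
  = −0.75 × (-0.520534) = 0.390401 substitutions/site.

0.3904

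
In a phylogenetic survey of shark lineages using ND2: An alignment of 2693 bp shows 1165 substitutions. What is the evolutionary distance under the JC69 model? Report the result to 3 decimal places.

0.645

p = 1165/2693 ≈ 0.432603.
d = −(3/4) ln(1 − 4p/3) = −0.75 ln(1 − 0.576804) = −0.75 ln(0.423196)
  = −0.75 × (-0.859920) = 0.644940 substitutions/site.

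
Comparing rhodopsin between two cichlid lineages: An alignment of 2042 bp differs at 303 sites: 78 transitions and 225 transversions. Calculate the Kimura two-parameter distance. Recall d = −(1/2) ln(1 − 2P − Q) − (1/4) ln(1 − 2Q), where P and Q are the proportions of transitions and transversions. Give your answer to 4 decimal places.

P = 78/2042 ≈ 0.038198 and Q = 225/2042 ≈ 0.110186.
Under the Kimura two-parameter model, d = −½ ln(1 − 2P − Q) − ¼ ln(1 − 2Q).
1 − 2P − Q = 0.813418, giving −½ ln(0.813418) = 0.103255.
1 − 2Q = 0.779628, giving −¼ ln(0.779628) = 0.062235.
d = 0.103255 + 0.062235 = 0.165490.

0.1655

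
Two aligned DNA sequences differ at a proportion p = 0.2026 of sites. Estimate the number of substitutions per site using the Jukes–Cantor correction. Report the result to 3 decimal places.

0.236

d = −(3/4) ln(1 − 4p/3) = −0.75 ln(1 − 0.270133) = −0.75 ln(0.729867)
  = −0.75 × (-0.314893) = 0.236170 substitutions/site.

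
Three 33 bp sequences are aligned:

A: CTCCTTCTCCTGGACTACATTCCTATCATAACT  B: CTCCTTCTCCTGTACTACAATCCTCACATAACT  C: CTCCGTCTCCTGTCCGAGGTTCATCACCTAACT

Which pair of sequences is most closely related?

A–B: 4/33 differ, p = 0.121, d = 0.132.
A–C: 10/33 differ, p = 0.303, d = 0.388.
B–C: 8/33 differ, p = 0.242, d = 0.293.
The smallest distance is between A and B.

A and B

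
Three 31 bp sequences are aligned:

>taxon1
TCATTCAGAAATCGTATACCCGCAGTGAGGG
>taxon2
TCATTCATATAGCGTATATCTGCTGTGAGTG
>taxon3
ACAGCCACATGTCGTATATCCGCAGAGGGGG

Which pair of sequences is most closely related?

taxon1 and taxon2

taxon1–taxon2: 7/31 differ, p = 0.226, d = 0.269.
taxon1–taxon3: 9/31 differ, p = 0.290, d = 0.367.
taxon2–taxon3: 11/31 differ, p = 0.355, d = 0.481.
The smallest distance is between taxon1 and taxon2.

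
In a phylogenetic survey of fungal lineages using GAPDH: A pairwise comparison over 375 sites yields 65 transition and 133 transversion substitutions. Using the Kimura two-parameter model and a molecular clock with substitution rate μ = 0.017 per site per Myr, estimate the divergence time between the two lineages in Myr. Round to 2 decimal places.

P = 65/375 ≈ 0.173333 and Q = 133/375 ≈ 0.354667.
Under the Kimura two-parameter model, d = −½ ln(1 − 2P − Q) − ¼ ln(1 − 2Q).
1 − 2P − Q = 0.298667, giving −½ ln(0.298667) = 0.604213.
1 − 2Q = 0.290666, giving −¼ ln(0.290666) = 0.308895.
d = 0.604213 + 0.308895 = 0.913108.
Under a molecular clock d = 2μt, so t = d/(2μ) = 0.913108 / (2 × 0.017) = 26.86 Myr.

26.86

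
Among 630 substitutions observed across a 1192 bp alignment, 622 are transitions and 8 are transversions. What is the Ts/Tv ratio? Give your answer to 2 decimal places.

77.75

R = 622/8 = 77.75.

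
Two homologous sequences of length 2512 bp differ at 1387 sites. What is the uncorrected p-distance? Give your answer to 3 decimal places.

p = 1387/2512 = 0.552149… ≈ 0.552 (to 3 d.p.).

0.552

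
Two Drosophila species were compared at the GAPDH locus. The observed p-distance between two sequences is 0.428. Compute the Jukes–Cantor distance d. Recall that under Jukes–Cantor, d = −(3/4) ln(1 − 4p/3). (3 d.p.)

0.634

d = −(3/4) ln(1 − 4p/3) = −0.75 ln(1 − 0.570667) = −0.75 ln(0.429333)
  = −0.75 × (-0.845522) = 0.634142 substitutions/site.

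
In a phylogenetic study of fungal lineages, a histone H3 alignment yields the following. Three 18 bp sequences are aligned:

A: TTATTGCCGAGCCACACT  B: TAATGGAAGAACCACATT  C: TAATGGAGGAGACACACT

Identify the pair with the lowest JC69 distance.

A–B: 6/18 differ, p = 0.333, d = 0.441.
A–C: 5/18 differ, p = 0.278, d = 0.347.
B–C: 4/18 differ, p = 0.222, d = 0.264.
The smallest distance is between B and C.

B and C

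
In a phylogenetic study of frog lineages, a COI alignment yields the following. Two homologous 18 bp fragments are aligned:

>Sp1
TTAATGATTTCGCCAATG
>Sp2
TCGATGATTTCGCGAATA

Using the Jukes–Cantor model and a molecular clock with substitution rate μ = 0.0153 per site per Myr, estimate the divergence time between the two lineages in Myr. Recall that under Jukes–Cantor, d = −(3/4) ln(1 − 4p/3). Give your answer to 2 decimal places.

The sequences differ at 4 of 18 sites (2, 3, 14, 18), so p = 4/18 ≈ 0.222222.
d = −(3/4) ln(1 − 4p/3) = −0.75 ln(1 − 0.296296) = −0.75 ln(0.703704)
  = −0.75 × (-0.351397) = 0.263548 substitutions/site.
Under a molecular clock d = 2μt, so t = d/(2μ) = 0.263548 / (2 × 0.0153) = 8.61 Myr.

8.61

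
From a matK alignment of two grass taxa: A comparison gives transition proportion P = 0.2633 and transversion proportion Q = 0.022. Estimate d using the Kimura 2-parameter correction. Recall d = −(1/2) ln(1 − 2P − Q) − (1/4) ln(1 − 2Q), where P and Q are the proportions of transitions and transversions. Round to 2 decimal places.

Under the Kimura two-parameter model, d = −½ ln(1 − 2P − Q) − ¼ ln(1 − 2Q).
1 − 2P − Q = 0.4514, giving −½ ln(0.4514) = 0.397701.
1 − 2Q = 0.956, giving −¼ ln(0.956) = 0.011249.
d = 0.397701 + 0.011249 = 0.408950.

0.41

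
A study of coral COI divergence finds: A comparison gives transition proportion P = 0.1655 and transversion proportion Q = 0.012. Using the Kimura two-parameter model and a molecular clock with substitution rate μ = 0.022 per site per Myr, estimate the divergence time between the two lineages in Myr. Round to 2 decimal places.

4.91

Under the Kimura two-parameter model, d = −½ ln(1 − 2P − Q) − ¼ ln(1 − 2Q).
1 − 2P − Q = 0.657, giving −½ ln(0.657) = 0.210036.
1 − 2Q = 0.976, giving −¼ ln(0.976) = 0.006073.
d = 0.210036 + 0.006073 = 0.216109.
Under a molecular clock d = 2μt, so t = d/(2μ) = 0.216109 / (2 × 0.022) = 4.91 Myr.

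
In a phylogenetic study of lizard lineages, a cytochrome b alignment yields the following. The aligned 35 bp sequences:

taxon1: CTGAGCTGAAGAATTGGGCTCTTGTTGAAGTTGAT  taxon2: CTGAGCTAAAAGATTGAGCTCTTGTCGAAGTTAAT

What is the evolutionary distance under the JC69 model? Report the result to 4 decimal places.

The sequences differ at 6 of 35 sites (8, 11, 12, 17, 26, 33), so p = 6/35 ≈ 0.171429.
d = −(3/4) ln(1 − 4p/3) = −0.75 ln(1 − 0.228572) = −0.75 ln(0.771428)
  = −0.75 × (-0.259512) = 0.194634 substitutions/site.

0.1946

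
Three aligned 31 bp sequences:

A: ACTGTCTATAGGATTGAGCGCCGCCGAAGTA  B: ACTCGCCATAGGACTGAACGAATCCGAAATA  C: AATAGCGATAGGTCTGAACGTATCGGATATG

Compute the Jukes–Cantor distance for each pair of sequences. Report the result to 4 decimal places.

A–B: 9/31 sites differ → p ≈ 0.290323, d = −0.75 ln(1 − 0.387097) = 0.367161 ≈ 0.3672.
A–C: 14/31 sites differ → p ≈ 0.451613, d = −0.75 ln(1 − 0.602151) = 0.691262 ≈ 0.6913.
B–C: 8/31 sites differ → p ≈ 0.258065, d = −0.75 ln(1 − 0.344087) = 0.316295 ≈ 0.3163.

d(A,B) = 0.3672, d(A,C) = 0.6913, d(B,C) = 0.3163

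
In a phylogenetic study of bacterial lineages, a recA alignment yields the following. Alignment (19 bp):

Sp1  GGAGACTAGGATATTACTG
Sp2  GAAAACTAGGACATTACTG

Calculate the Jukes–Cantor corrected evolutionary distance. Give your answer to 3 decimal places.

0.177

The sequences differ at 3 of 19 sites (2, 4, 12), so p = 3/19 ≈ 0.157895.
d = −(3/4) ln(1 − 4p/3) = −0.75 ln(1 − 0.210527) = −0.75 ln(0.789473)
  = −0.75 × (-0.236390) = 0.177293 substitutions/site.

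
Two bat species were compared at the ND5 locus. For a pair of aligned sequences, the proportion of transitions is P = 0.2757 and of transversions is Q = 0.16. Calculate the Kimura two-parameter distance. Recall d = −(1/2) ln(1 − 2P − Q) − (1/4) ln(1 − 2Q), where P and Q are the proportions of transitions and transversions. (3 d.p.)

Under the Kimura two-parameter model, d = −½ ln(1 − 2P − Q) − ¼ ln(1 − 2Q).
1 − 2P − Q = 0.2886, giving −½ ln(0.2886) = 0.621357.
1 − 2Q = 0.68, giving −¼ ln(0.68) = 0.096416.
d = 0.621357 + 0.096416 = 0.717773.

0.718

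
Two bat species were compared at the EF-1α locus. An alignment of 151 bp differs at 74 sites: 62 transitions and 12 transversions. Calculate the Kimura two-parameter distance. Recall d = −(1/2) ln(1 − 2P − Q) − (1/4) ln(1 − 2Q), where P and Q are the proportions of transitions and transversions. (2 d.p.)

1.20

P = 62/151 ≈ 0.410596 and Q = 12/151 ≈ 0.07947.
Under the Kimura two-parameter model, d = −½ ln(1 − 2P − Q) − ¼ ln(1 − 2Q).
1 − 2P − Q = 0.099338, giving −½ ln(0.099338) = 1.154614.
1 − 2Q = 0.84106, giving −¼ ln(0.84106) = 0.043273.
d = 1.154614 + 0.043273 = 1.197887.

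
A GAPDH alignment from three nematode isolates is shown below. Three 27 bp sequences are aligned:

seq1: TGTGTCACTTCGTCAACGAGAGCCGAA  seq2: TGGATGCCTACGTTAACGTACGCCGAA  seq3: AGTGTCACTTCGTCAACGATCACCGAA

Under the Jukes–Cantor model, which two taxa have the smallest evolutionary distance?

seq1 and seq3

seq1–seq2: 9/27 differ, p = 0.333, d = 0.441.
seq1–seq3: 4/27 differ, p = 0.148, d = 0.165.
seq2–seq3: 10/27 differ, p = 0.370, d = 0.511.
The smallest distance is between seq1 and seq3.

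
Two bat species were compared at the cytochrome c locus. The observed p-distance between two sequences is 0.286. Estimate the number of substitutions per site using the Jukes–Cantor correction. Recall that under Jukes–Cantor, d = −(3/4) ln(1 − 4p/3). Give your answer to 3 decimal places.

0.360

d = −(3/4) ln(1 − 4p/3) = −0.75 ln(1 − 0.381333) = −0.75 ln(0.618667)
  = −0.75 × (-0.480188) = 0.360141 substitutions/site.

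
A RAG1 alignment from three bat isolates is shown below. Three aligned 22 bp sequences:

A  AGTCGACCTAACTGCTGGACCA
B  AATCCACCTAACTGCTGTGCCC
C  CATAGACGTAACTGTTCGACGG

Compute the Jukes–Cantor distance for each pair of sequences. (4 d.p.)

d(A,B) = 0.2708, d(A,C) = 0.4975, d(B,C) = 0.6987

A–B: 5/22 sites differ → p ≈ 0.227273, d = −0.75 ln(1 − 0.303031) = 0.270761 ≈ 0.2708.
A–C: 8/22 sites differ → p ≈ 0.363636, d = −0.75 ln(1 − 0.484848) = 0.497470 ≈ 0.4975.
B–C: 10/22 sites differ → p ≈ 0.454545, d = −0.75 ln(1 − 0.60606) = 0.698667 ≈ 0.6987.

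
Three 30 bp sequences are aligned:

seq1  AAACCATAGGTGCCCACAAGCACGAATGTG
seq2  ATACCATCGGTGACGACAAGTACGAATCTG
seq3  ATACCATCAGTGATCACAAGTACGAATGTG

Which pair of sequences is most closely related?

seq2 and seq3

seq1–seq2: 6/30 differ, p = 0.200, d = 0.233.
seq1–seq3: 6/30 differ, p = 0.200, d = 0.233.
seq2–seq3: 4/30 differ, p = 0.133, d = 0.147.
The smallest distance is between seq2 and seq3.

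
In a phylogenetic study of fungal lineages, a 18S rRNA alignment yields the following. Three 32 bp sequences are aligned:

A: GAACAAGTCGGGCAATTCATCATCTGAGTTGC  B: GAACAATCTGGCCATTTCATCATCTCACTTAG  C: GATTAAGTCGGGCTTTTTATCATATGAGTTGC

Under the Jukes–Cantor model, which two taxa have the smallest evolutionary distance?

A and C

A–B: 9/32 differ, p = 0.281, d = 0.353.
A–C: 6/32 differ, p = 0.188, d = 0.216.
B–C: 13/32 differ, p = 0.406, d = 0.585.
The smallest distance is between A and C.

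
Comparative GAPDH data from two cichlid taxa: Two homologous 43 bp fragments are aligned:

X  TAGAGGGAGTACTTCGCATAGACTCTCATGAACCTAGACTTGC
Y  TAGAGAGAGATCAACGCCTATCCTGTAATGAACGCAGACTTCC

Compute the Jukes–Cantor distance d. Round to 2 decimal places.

0.39

The sequences differ at 13 of 43 sites, so p = 13/43 ≈ 0.302326.
d = −(3/4) ln(1 − 4p/3) = −0.75 ln(1 − 0.403101) = −0.75 ln(0.596899)
  = −0.75 × (-0.516007) = 0.387005 substitutions/site.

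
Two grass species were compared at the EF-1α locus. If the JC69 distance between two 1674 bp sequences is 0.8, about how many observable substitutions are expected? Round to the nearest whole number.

Invert JC69: p = (3/4)(1 − e^(−4d/3)) = 0.75 × (1 − e^(-1.066667)) = 0.75 × (1 − 0.344154) = 0.491885.
Expected differing sites = pL ≈ 0.491885 × 1674 = 823.41549 ≈ 823.

823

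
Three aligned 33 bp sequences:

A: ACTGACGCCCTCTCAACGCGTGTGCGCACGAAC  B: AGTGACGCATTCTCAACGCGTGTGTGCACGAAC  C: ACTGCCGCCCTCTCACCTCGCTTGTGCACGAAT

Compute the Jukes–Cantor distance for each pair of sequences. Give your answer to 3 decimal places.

A–B: 4/33 sites differ → p ≈ 0.121212, d = −0.75 ln(1 − 0.161616) = 0.132209 ≈ 0.132.
A–C: 7/33 sites differ → p ≈ 0.212121, d = −0.75 ln(1 − 0.282828) = 0.249330 ≈ 0.249.
B–C: 9/33 sites differ → p ≈ 0.272727, d = −0.75 ln(1 − 0.363636) = 0.338988 ≈ 0.339.

d(A,B) = 0.132, d(A,C) = 0.249, d(B,C) = 0.339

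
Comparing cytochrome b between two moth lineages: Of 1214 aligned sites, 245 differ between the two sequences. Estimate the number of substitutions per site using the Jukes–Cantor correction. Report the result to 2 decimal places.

0.24

p = 245/1214 ≈ 0.201812.
d = −(3/4) ln(1 − 4p/3) = −0.75 ln(1 − 0.269083) = −0.75 ln(0.730917)
  = −0.75 × (-0.313455) = 0.235091 substitutions/site.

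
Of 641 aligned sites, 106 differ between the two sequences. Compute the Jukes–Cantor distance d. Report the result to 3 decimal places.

p = 106/641 ≈ 0.165367.
d = −(3/4) ln(1 − 4p/3) = −0.75 ln(1 − 0.220489) = −0.75 ln(0.779511)
  = −0.75 × (-0.249088) = 0.186816 substitutions/site.

0.187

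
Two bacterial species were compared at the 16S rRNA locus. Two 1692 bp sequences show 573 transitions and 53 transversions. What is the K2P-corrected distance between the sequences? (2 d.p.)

P = 573/1692 ≈ 0.338652 and Q = 53/1692 ≈ 0.031324.
Under the Kimura two-parameter model, d = −½ ln(1 − 2P − Q) − ¼ ln(1 − 2Q).
1 − 2P − Q = 0.291372, giving −½ ln(0.291372) = 0.616577.
1 − 2Q = 0.937352, giving −¼ ln(0.937352) = 0.016174.
d = 0.616577 + 0.016174 = 0.632751.

0.63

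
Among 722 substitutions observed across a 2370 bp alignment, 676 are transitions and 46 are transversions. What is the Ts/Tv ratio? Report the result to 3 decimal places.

R = 676/46 = 14.695652… ≈ 14.696 (to 3 d.p.).

14.696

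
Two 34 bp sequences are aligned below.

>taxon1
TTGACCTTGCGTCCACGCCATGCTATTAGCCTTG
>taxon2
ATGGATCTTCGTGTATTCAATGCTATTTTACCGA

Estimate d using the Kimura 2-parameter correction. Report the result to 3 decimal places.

Of 34 sites, 7 differences are transitions and 10 are transversions, so P = 7/34 ≈ 0.205882 and Q = 10/34 ≈ 0.294118.
Under the Kimura two-parameter model, d = −½ ln(1 − 2P − Q) − ¼ ln(1 − 2Q).
1 − 2P − Q = 0.294118, giving −½ ln(0.294118) = 0.611887.
1 − 2Q = 0.411764, giving −¼ ln(0.411764) = 0.221826.
d = 0.611887 + 0.221826 = 0.833713.

0.834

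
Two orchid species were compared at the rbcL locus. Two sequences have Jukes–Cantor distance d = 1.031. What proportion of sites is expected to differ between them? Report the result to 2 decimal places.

0.56

p = (3/4)(1 − e^(−4d/3)) = 0.75 × (1 − e^(-1.374667)) = 0.75 × (1 − 0.252924) = 0.560307.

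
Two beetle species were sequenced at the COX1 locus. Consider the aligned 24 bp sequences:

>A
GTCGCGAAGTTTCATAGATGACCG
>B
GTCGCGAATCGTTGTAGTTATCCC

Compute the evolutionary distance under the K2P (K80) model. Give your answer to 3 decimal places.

Of 24 sites, 4 differences are transitions and 5 are transversions, so P = 4/24 ≈ 0.166667 and Q = 5/24 ≈ 0.208333.
Under the Kimura two-parameter model, d = −½ ln(1 − 2P − Q) − ¼ ln(1 − 2Q).
1 − 2P − Q = 0.458333, giving −½ ln(0.458333) = 0.390080.
1 − 2Q = 0.583334, giving −¼ ln(0.583334) = 0.134749.
d = 0.390080 + 0.134749 = 0.524829.

0.525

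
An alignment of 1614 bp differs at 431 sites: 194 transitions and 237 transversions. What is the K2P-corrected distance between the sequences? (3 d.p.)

P = 194/1614 ≈ 0.120198 and Q = 237/1614 ≈ 0.14684.
Under the Kimura two-parameter model, d = −½ ln(1 − 2P − Q) − ¼ ln(1 − 2Q).
1 − 2P − Q = 0.612764, giving −½ ln(0.612764) = 0.244888.
1 − 2Q = 0.70632, giving −¼ ln(0.70632) = 0.086922.
d = 0.244888 + 0.086922 = 0.331810.

0.332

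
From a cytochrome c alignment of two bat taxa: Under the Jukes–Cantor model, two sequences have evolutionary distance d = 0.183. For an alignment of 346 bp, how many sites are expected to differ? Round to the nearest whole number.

Invert JC69: p = (3/4)(1 − e^(−4d/3)) = 0.75 × (1 − e^(-0.244)) = 0.75 × (1 − 0.783488) = 0.162384.
Expected differing sites = pL ≈ 0.162384 × 346 = 56.184864 ≈ 56.

56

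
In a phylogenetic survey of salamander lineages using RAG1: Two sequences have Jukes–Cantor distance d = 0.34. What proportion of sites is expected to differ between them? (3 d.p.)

0.273

p = (3/4)(1 − e^(−4d/3)) = 0.75 × (1 − e^(-0.453333)) = 0.75 × (1 − 0.635506) = 0.273371.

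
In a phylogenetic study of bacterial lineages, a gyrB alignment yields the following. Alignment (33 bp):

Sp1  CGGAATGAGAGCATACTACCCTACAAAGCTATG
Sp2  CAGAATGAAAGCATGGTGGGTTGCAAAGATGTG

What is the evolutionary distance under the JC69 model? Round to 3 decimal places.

0.441

The sequences differ at 11 of 33 sites, so p = 11/33 ≈ 0.333333.
d = −(3/4) ln(1 − 4p/3) = −0.75 ln(1 − 0.444444) = −0.75 ln(0.555556)
  = −0.75 × (-0.587786) = 0.440840 substitutions/site.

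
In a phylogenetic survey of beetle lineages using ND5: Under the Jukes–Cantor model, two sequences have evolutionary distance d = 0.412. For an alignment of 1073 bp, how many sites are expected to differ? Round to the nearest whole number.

340

Invert JC69: p = (3/4)(1 − e^(−4d/3)) = 0.75 × (1 − e^(-0.549333)) = 0.75 × (1 − 0.577335) = 0.316999.
Expected differing sites = pL ≈ 0.316999 × 1073 = 340.139927 ≈ 340.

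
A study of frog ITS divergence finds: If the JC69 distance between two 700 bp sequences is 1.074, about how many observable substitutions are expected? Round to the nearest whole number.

Invert JC69: p = (3/4)(1 − e^(−4d/3)) = 0.75 × (1 − e^(-1.432)) = 0.75 × (1 − 0.238831) = 0.570877.
Expected differing sites = pL ≈ 0.570877 × 700 = 399.6139 ≈ 400.

400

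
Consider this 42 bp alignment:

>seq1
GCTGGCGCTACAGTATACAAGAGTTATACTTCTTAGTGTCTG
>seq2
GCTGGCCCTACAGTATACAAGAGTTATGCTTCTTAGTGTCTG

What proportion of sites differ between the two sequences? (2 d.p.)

The sequences differ at 2 of 42 positions (sites 7, 28).
p = 2/42 = 0.047619… ≈ 0.05 (to 2 d.p.).

0.05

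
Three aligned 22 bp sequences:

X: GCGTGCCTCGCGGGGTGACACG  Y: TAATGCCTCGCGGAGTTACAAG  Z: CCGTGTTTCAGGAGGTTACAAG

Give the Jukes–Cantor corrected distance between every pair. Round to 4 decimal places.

d(X,Y) = 0.3390, d(X,Z) = 0.4975, d(Y,Z) = 0.5913

X–Y: 6/22 sites differ → p ≈ 0.272727, d = −0.75 ln(1 − 0.363636) = 0.338988 ≈ 0.3390.
X–Z: 8/22 sites differ → p ≈ 0.363636, d = −0.75 ln(1 − 0.484848) = 0.497470 ≈ 0.4975.
Y–Z: 9/22 sites differ → p ≈ 0.409091, d = −0.75 ln(1 − 0.545455) = 0.591344 ≈ 0.5913.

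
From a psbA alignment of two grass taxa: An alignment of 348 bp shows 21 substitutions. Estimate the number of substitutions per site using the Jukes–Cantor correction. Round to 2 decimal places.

p = 21/348 ≈ 0.060345.
d = −(3/4) ln(1 − 4p/3) = −0.75 ln(1 − 0.08046) = −0.75 ln(0.91954)
  = −0.75 × (-0.083882) = 0.062912 substitutions/site.

0.06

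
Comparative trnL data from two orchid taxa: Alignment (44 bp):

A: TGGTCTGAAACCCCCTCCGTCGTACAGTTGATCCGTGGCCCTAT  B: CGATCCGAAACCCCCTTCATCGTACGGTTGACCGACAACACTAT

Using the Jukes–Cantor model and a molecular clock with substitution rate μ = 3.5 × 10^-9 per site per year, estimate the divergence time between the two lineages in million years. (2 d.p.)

The sequences differ at 13 of 44 sites, so p = 13/44 ≈ 0.295455.
d = −(3/4) ln(1 − 4p/3) = −0.75 ln(1 − 0.39394) = −0.75 ln(0.60606)
  = −0.75 × (-0.500776) = 0.375582 substitutions/site.
Under a molecular clock d = 2μt, so t = d/(2μ) = 0.375582 / (2 × 3.5 × 10^-9) = 53.65 million years.

53.65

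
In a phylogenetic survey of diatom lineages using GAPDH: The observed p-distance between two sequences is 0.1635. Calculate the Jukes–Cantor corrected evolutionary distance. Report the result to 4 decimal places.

0.1844

d = −(3/4) ln(1 − 4p/3) = −0.75 ln(1 − 0.218) = −0.75 ln(0.782)
  = −0.75 × (-0.245901) = 0.184426 substitutions/site.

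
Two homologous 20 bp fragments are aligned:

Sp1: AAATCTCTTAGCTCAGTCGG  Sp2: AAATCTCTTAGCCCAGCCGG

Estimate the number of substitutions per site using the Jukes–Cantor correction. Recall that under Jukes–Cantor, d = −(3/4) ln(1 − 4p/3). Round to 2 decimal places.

0.11

The sequences differ at 2 of 20 sites (13, 17), so p = 2/20 = 0.1.
d = −(3/4) ln(1 − 4p/3) = −0.75 ln(1 − 0.133333) = −0.75 ln(0.866667)
  = −0.75 × (-0.143100) = 0.107325 substitutions/site.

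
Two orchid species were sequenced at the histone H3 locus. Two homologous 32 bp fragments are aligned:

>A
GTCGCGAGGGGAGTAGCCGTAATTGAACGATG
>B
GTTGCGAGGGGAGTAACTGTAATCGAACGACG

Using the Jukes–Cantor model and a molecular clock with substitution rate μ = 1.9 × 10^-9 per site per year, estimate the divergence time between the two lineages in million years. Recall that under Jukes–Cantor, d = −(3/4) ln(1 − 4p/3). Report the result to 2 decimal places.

The sequences differ at 5 of 32 sites (3, 16, 18, 24, 31), so p = 5/32 = 0.15625.
d = −(3/4) ln(1 − 4p/3) = −0.75 ln(1 − 0.208333) = −0.75 ln(0.791667)
  = −0.75 × (-0.233614) = 0.175211 substitutions/site.
Under a molecular clock d = 2μt, so t = d/(2μ) = 0.175211 / (2 × 1.9 × 10^-9) = 46.11 million years.

46.11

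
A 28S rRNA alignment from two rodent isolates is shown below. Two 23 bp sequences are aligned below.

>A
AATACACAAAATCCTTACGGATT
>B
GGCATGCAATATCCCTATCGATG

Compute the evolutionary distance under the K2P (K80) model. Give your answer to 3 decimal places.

Of 23 sites, 7 differences are transitions and 3 are transversions, so P = 7/23 ≈ 0.304348 and Q = 3/23 ≈ 0.130435.
Under the Kimura two-parameter model, d = −½ ln(1 − 2P − Q) − ¼ ln(1 − 2Q).
1 − 2P − Q = 0.260869, giving −½ ln(0.260869) = 0.671868.
1 − 2Q = 0.73913, giving −¼ ln(0.73913) = 0.075570.
d = 0.671868 + 0.075570 = 0.747438.

0.747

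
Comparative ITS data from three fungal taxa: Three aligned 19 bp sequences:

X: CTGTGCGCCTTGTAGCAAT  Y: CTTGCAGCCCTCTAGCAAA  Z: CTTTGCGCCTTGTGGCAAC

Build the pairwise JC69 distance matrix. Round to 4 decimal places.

d(X,Y) = 0.5068, d(X,Z) = 0.1773, d(Y,Z) = 0.5068

X–Y: 7/19 sites differ → p ≈ 0.368421, d = −0.75 ln(1 − 0.491228) = 0.506816 ≈ 0.5068.
X–Z: 3/19 sites differ → p ≈ 0.157895, d = −0.75 ln(1 − 0.210527) = 0.177292 ≈ 0.1773.
Y–Z: 7/19 sites differ → p ≈ 0.368421, d = −0.75 ln(1 − 0.491228) = 0.506816 ≈ 0.5068.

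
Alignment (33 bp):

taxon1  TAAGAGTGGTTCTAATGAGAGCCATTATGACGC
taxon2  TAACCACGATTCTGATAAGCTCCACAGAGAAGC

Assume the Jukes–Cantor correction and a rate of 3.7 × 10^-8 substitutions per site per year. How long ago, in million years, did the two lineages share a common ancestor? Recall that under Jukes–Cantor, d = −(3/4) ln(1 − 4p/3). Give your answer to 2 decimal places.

The sequences differ at 14 of 33 sites, so p = 14/33 ≈ 0.424242.
d = −(3/4) ln(1 − 4p/3) = −0.75 ln(1 − 0.565656) = −0.75 ln(0.434344)
  = −0.75 × (-0.833918) = 0.625439 substitutions/site.
Under a molecular clock d = 2μt, so t = d/(2μ) = 0.625439 / (2 × 3.7 × 10^-8) = 8.45 million years.

8.45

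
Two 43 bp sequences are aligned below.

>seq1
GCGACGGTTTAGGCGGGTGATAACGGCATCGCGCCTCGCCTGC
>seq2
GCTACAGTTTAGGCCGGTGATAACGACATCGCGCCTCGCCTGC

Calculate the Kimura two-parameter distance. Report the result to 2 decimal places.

0.10

Of 43 sites, 2 differences are transitions and 2 are transversions, so P = 2/43 ≈ 0.046512 and Q = 2/43 ≈ 0.046512.
Under the Kimura two-parameter model, d = −½ ln(1 − 2P − Q) − ¼ ln(1 − 2Q).
1 − 2P − Q = 0.860464, giving −½ ln(0.860464) = 0.075142.
1 − 2Q = 0.906976, giving −¼ ln(0.906976) = 0.024410.
d = 0.075142 + 0.024410 = 0.099552.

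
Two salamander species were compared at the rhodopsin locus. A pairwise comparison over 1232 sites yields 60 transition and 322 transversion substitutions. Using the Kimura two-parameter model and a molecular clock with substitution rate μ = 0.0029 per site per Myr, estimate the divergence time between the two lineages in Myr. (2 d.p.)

70.19

P = 60/1232 ≈ 0.048701 and Q = 322/1232 ≈ 0.261364.
Under the Kimura two-parameter model, d = −½ ln(1 − 2P − Q) − ¼ ln(1 − 2Q).
1 − 2P − Q = 0.641234, giving −½ ln(0.641234) = 0.222180.
1 − 2Q = 0.477272, giving −¼ ln(0.477272) = 0.184917.
d = 0.222180 + 0.184917 = 0.407097.
Under a molecular clock d = 2μt, so t = d/(2μ) = 0.407097 / (2 × 0.0029) = 70.19 Myr.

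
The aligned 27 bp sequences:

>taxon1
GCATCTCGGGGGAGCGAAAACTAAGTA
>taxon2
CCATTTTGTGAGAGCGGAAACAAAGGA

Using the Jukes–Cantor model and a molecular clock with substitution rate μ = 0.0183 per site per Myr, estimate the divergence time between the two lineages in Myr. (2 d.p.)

The sequences differ at 8 of 27 sites (1, 5, 7, 9, 11, 17, 22, 26), so p = 8/27 ≈ 0.296296.
d = −(3/4) ln(1 − 4p/3) = −0.75 ln(1 − 0.395061) = −0.75 ln(0.604939)
  = −0.75 × (-0.502628) = 0.376971 substitutions/site.
Under a molecular clock d = 2μt, so t = d/(2μ) = 0.376971 / (2 × 0.0183) = 10.30 Myr.

10.30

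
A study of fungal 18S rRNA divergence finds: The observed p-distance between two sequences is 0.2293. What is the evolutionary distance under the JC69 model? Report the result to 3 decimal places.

d = −(3/4) ln(1 − 4p/3) = −0.75 ln(1 − 0.305733) = −0.75 ln(0.694267)
  = −0.75 × (-0.364899) = 0.273674 substitutions/site.

0.274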